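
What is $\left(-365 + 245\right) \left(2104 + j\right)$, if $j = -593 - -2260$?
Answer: $-452520$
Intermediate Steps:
$j = 1667$ ($j = -593 + 2260 = 1667$)
$\left(-365 + 245\right) \left(2104 + j\right) = \left(-365 + 245\right) \left(2104 + 1667\right) = \left(-120\right) 3771 = -452520$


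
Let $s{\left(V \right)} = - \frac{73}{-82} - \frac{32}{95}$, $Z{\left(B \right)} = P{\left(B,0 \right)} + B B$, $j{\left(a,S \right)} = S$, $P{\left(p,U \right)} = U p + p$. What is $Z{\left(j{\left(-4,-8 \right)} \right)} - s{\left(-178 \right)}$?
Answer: $\frac{431929}{7790} \approx 55.447$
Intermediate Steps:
$P{\left(p,U \right)} = p + U p$
$Z{\left(B \right)} = B + B^{2}$ ($Z{\left(B \right)} = B \left(1 + 0\right) + B B = B 1 + B^{2} = B + B^{2}$)
$s{\left(V \right)} = \frac{4311}{7790}$ ($s{\left(V \right)} = \left(-73\right) \left(- \frac{1}{82}\right) - \frac{32}{95} = \frac{73}{82} - \frac{32}{95} = \frac{4311}{7790}$)
$Z{\left(j{\left(-4,-8 \right)} \right)} - s{\left(-178 \right)} = - 8 \left(1 - 8\right) - \frac{4311}{7790} = \left(-8\right) \left(-7\right) - \frac{4311}{7790} = 56 - \frac{4311}{7790} = \frac{431929}{7790}$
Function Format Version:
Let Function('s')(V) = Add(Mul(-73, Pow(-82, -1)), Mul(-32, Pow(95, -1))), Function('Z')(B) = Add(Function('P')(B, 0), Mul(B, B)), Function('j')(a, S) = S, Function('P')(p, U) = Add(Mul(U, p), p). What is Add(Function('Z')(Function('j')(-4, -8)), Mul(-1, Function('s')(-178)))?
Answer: Rational(431929, 7790) ≈ 55.447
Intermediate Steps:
Function('P')(p, U) = Add(p, Mul(U, p))
Function('Z')(B) = Add(B, Pow(B, 2)) (Function('Z')(B) = Add(Mul(B, Add(1, 0)), Mul(B, B)) = Add(Mul(B, 1), Pow(B, 2)) = Add(B, Pow(B, 2)))
Function('s')(V) = Rational(4311, 7790) (Function('s')(V) = Add(Mul(-73, Rational(-1, 82)), Mul(-32, Rational(1, 95))) = Add(Rational(73, 82), Rational(-32, 95)) = Rational(4311, 7790))
Add(Function('Z')(Function('j')(-4, -8)), Mul(-1, Function('s')(-178))) = Add(Mul(-8, Add(1, -8)), Mul(-1, Rational(4311, 7790))) = Add(Mul(-8, -7), Rational(-4311, 7790)) = Add(56, Rational(-4311, 7790)) = Rational(431929, 7790)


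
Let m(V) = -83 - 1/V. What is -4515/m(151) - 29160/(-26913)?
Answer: 2079314765/37480838 ≈ 55.477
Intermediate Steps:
-4515/m(151) - 29160/(-26913) = -4515/(-83 - 1/151) - 29160/(-26913) = -4515/(-83 - 1*1/151) - 29160*(-1/26913) = -4515/(-83 - 1/151) + 9720/8971 = -4515/(-12534/151) + 9720/8971 = -4515*(-151/12534) + 9720/8971 = 227255/4178 + 9720/8971 = 2079314765/37480838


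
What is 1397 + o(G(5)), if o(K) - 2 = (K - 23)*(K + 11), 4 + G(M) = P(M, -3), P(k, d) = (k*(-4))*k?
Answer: 13210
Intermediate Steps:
P(k, d) = -4*k² (P(k, d) = (-4*k)*k = -4*k²)
G(M) = -4 - 4*M²
o(K) = 2 + (-23 + K)*(11 + K) (o(K) = 2 + (K - 23)*(K + 11) = 2 + (-23 + K)*(11 + K))
1397 + o(G(5)) = 1397 + (-251 + (-4 - 4*5²)² - 12*(-4 - 4*5²)) = 1397 + (-251 + (-4 - 4*25)² - 12*(-4 - 4*25)) = 1397 + (-251 + (-4 - 100)² - 12*(-4 - 100)) = 1397 + (-251 + (-104)² - 12*(-104)) = 1397 + (-251 + 10816 + 1248) = 1397 + 11813 = 13210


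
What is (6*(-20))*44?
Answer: -5280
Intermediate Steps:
(6*(-20))*44 = -120*44 = -5280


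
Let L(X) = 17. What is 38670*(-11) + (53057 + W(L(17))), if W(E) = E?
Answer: -372296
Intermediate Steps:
38670*(-11) + (53057 + W(L(17))) = 38670*(-11) + (53057 + 17) = -425370 + 53074 = -372296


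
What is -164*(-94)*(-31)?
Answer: -477896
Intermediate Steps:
-164*(-94)*(-31) = 15416*(-31) = -477896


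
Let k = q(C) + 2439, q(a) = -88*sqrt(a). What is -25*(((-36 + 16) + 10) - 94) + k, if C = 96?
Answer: 5039 - 352*sqrt(6) ≈ 4176.8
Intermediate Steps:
k = 2439 - 352*sqrt(6) (k = -352*sqrt(6) + 2439 = 2439 - 352*sqrt(6) ≈ 1576.8)
-25*(((-36 + 16) + 10) - 94) + k = -25*(((-36 + 16) + 10) - 94) + (2439 - 352*sqrt(6)) = -25*((-20 + 10) - 94) + (2439 - 352*sqrt(6)) = -25*(-10 - 94) + (2439 - 352*sqrt(6)) = -25*(-104) + (2439 - 352*sqrt(6)) = 2600 + (2439 - 352*sqrt(6)) = 5039 - 352*sqrt(6)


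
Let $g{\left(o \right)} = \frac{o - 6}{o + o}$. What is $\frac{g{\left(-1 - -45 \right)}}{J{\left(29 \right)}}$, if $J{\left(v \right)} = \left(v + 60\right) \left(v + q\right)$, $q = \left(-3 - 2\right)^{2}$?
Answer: $\frac{19}{211464} \approx 8.985 \cdot 10^{-5}$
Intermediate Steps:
$q = 25$ ($q = \left(-5\right)^{2} = 25$)
$g{\left(o \right)} = \frac{-6 + o}{2 o}$
$J{\left(v \right)} = \left(25 + v\right) \left(60 + v\right)$ ($J{\left(v \right)} = \left(v + 60\right) \left(v + 25\right) = \left(60 + v\right) \left(25 + v\right) = \left(25 + v\right) \left(60 + v\right)$)
$\frac{g{\left(-1 - -45 \right)}}{J{\left(29 \right)}} = \frac{\frac{1}{2} \frac{1}{-1 - -45} \left(-6 - -44\right)}{1500 + 29^{2} + 85 \cdot 29} = \frac{\frac{1}{2} \frac{1}{-1 + 45} \left(-6 + \left(-1 + 45\right)\right)}{1500 + 841 + 2465} = \frac{\frac{1}{2} \cdot \frac{1}{44} \left(-6 + 44\right)}{4806} = \frac{1}{2} \cdot \frac{1}{44} \cdot 38 \cdot \frac{1}{4806} = \frac{19}{44} \cdot \frac{1}{4806} = \frac{19}{211464}$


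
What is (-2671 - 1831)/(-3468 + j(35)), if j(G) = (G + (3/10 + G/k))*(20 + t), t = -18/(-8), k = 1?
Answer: 180080/76153 ≈ 2.3647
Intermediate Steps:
t = 9/4 (t = -18*(-1/8) = 9/4 ≈ 2.2500)
j(G) = 267/40 + 89*G/2 (j(G) = (G + (3/10 + G/1))*(20 + 9/4) = (G + (3*(1/10) + G*1))*(89/4) = (G + (3/10 + G))*(89/4) = (3/10 + 2*G)*(89/4) = 267/40 + 89*G/2)
(-2671 - 1831)/(-3468 + j(35)) = (-2671 - 1831)/(-3468 + (267/40 + (89/2)*35)) = -4502/(-3468 + (267/40 + 3115/2)) = -4502/(-3468 + 62567/40) = -4502/(-76153/40) = -4502*(-40/76153) = 180080/76153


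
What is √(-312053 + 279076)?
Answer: 7*I*√673 ≈ 181.6*I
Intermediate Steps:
√(-312053 + 279076) = √(-32977) = 7*I*√673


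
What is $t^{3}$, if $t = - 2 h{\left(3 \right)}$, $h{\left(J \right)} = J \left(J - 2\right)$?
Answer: $-216$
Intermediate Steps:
$h{\left(J \right)} = J \left(-2 + J\right)$
$t = -6$ ($t = - 2 \cdot 3 \left(-2 + 3\right) = - 2 \cdot 3 \cdot 1 = \left(-2\right) 3 = -6$)
$t^{3} = \left(-6\right)^{3} = -216$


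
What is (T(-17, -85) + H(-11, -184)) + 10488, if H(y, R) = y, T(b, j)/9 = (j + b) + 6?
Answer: 9613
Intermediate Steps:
T(b, j) = 54 + 9*b + 9*j (T(b, j) = 9*((j + b) + 6) = 9*((b + j) + 6) = 9*(6 + b + j) = 54 + 9*b + 9*j)
(T(-17, -85) + H(-11, -184)) + 10488 = ((54 + 9*(-17) + 9*(-85)) - 11) + 10488 = ((54 - 153 - 765) - 11) + 10488 = (-864 - 11) + 10488 = -875 + 10488 = 9613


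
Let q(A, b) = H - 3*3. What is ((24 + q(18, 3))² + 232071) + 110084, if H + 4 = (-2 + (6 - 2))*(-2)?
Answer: 342204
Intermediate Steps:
H = -8 (H = -4 + (-2 + (6 - 2))*(-2) = -4 + (-2 + 4)*(-2) = -4 + 2*(-2) = -4 - 4 = -8)
q(A, b) = -17 (q(A, b) = -8 - 3*3 = -8 - 9 = -17)
((24 + q(18, 3))² + 232071) + 110084 = ((24 - 17)² + 232071) + 110084 = (7² + 232071) + 110084 = (49 + 232071) + 110084 = 232120 + 110084 = 342204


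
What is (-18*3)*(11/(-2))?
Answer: 297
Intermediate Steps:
(-18*3)*(11/(-2)) = -594*(-1)/2 = -54*(-11/2) = 297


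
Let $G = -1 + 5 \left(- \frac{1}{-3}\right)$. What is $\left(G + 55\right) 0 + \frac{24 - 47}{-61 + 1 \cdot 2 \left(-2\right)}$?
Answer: $\frac{23}{65} \approx 0.35385$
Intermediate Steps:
$G = \frac{2}{3}$ ($G = -1 + 5 \left(\left(-1\right) \left(- \frac{1}{3}\right)\right) = -1 + 5 \cdot \frac{1}{3} = -1 + \frac{5}{3} = \frac{2}{3} \approx 0.66667$)
$\left(G + 55\right) 0 + \frac{24 - 47}{-61 + 1 \cdot 2 \left(-2\right)} = \left(\frac{2}{3} + 55\right) 0 + \frac{24 - 47}{-61 + 1 \cdot 2 \left(-2\right)} = \frac{167}{3} \cdot 0 - \frac{23}{-61 + 2 \left(-2\right)} = 0 - \frac{23}{-61 - 4} = 0 - \frac{23}{-65} = 0 - - \frac{23}{65} = 0 + \frac{23}{65} = \frac{23}{65}$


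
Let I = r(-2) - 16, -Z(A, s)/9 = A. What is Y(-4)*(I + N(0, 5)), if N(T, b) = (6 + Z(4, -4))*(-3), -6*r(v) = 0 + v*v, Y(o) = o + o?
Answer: -1760/3 ≈ -586.67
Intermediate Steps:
Y(o) = 2*o
Z(A, s) = -9*A
r(v) = -v²/6 (r(v) = -(0 + v*v)/6 = -(0 + v²)/6 = -v²/6)
N(T, b) = 90 (N(T, b) = (6 - 9*4)*(-3) = (6 - 36)*(-3) = -30*(-3) = 90)
I = -50/3 (I = -⅙*(-2)² - 16 = -⅙*4 - 16 = -⅔ - 16 = -50/3 ≈ -16.667)
Y(-4)*(I + N(0, 5)) = (2*(-4))*(-50/3 + 90) = -8*220/3 = -1760/3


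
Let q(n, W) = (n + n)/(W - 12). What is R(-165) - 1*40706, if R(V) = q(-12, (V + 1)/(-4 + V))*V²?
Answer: 4318577/233 ≈ 18535.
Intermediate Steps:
q(n, W) = 2*n/(-12 + W) (q(n, W) = (2*n)/(-12 + W) = 2*n/(-12 + W))
R(V) = -24*V²/(-12 + (1 + V)/(-4 + V)) (R(V) = (2*(-12)/(-12 + (V + 1)/(-4 + V)))*V² = (2*(-12)/(-12 + (1 + V)/(-4 + V)))*V² = (-24/(-12 + (1 + V)/(-4 + V)))*V² = -24*V²/(-12 + (1 + V)/(-4 + V)))
R(-165) - 1*40706 = 24*(-165)²*(-4 - 165)/(-49 + 11*(-165)) - 1*40706 = 24*27225*(-169)/(-49 - 1815) - 40706 = 24*27225*(-169)/(-1864) - 40706 = 24*27225*(-1/1864)*(-169) - 40706 = 13803075/233 - 40706 = 4318577/233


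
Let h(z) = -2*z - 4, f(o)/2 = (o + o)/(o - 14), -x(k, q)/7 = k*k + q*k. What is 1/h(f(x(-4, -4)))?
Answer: -17/196 ≈ -0.086735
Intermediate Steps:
x(k, q) = -7*k² - 7*k*q (x(k, q) = -7*(k*k + q*k) = -7*(k² + k*q) = -7*k² - 7*k*q)
f(o) = 4*o/(-14 + o) (f(o) = 2*((o + o)/(o - 14)) = 2*((2*o)/(-14 + o)) = 2*(2*o/(-14 + o)) = 4*o/(-14 + o))
h(z) = -4 - 2*z
1/h(f(x(-4, -4))) = 1/(-4 - 8*(-7*(-4)*(-4 - 4))/(-14 - 7*(-4)*(-4 - 4))) = 1/(-4 - 8*(-7*(-4)*(-8))/(-14 - 7*(-4)*(-8))) = 1/(-4 - 8*(-224)/(-14 - 224)) = 1/(-4 - 8*(-224)/(-238)) = 1/(-4 - 8*(-224)*(-1)/238) = 1/(-4 - 2*64/17) = 1/(-4 - 128/17) = 1/(-196/17) = -17/196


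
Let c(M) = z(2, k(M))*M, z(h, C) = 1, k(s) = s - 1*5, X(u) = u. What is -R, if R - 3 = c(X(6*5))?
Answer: -33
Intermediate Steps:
k(s) = -5 + s (k(s) = s - 5 = -5 + s)
c(M) = M (c(M) = 1*M = M)
R = 33 (R = 3 + 6*5 = 3 + 30 = 33)
-R = -1*33 = -33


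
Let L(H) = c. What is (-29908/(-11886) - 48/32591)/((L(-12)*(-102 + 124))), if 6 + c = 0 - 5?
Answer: -22140025/2130571443 ≈ -0.010392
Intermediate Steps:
c = -11 (c = -6 + (0 - 5) = -6 - 5 = -11)
L(H) = -11
(-29908/(-11886) - 48/32591)/((L(-12)*(-102 + 124))) = (-29908/(-11886) - 48/32591)/((-11*(-102 + 124))) = (-29908*(-1/11886) - 48*1/32591)/((-11*22)) = (14954/5943 - 48/32591)/(-242) = (487080550/193688313)*(-1/242) = -22140025/2130571443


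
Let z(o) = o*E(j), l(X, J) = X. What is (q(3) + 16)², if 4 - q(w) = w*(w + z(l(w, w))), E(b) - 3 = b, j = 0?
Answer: 256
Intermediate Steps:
E(b) = 3 + b
z(o) = 3*o (z(o) = o*(3 + 0) = o*3 = 3*o)
q(w) = 4 - 4*w² (q(w) = 4 - w*(w + 3*w) = 4 - w*4*w = 4 - 4*w²)
(q(3) + 16)² = ((4 - 4*3²) + 16)² = ((4 - 4*9) + 16)² = ((4 - 36) + 16)² = (-32 + 16)² = (-16)² = 256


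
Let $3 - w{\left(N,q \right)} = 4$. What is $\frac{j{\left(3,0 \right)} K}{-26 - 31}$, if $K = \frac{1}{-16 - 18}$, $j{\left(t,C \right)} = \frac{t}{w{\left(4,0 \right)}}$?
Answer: $- \frac{1}{646} \approx -0.001548$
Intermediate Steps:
$w{\left(N,q \right)} = -1$ ($w{\left(N,q \right)} = 3 - 4 = -1$)
$j{\left(t,C \right)} = - t$ ($j{\left(t,C \right)} = \frac{t}{-1} = t \left(-1\right) = - t$)
$K = - \frac{1}{34}$ ($K = \frac{1}{-34} = - \frac{1}{34} \approx -0.029412$)
$\frac{j{\left(3,0 \right)} K}{-26 - 31} = \frac{\left(-1\right) 3 \left(- \frac{1}{34}\right)}{-26 - 31} = \frac{\left(-3\right) \left(- \frac{1}{34}\right)}{-26 - 31} = \frac{3}{34 \left(-57\right)} = \frac{3}{34} \left(- \frac{1}{57}\right) = - \frac{1}{646}$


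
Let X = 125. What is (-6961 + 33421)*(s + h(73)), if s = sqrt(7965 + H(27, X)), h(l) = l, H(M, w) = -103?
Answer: 1931580 + 26460*sqrt(7862) ≈ 4.2777e+6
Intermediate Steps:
s = sqrt(7862) (s = sqrt(7965 - 103) = sqrt(7862) ≈ 88.668)
(-6961 + 33421)*(s + h(73)) = (-6961 + 33421)*(sqrt(7862) + 73) = 26460*(73 + sqrt(7862)) = 1931580 + 26460*sqrt(7862)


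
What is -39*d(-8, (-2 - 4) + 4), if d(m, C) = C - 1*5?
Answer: 273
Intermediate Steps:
d(m, C) = -5 + C (d(m, C) = C - 5 = -5 + C)
-39*d(-8, (-2 - 4) + 4) = -39*(-5 + ((-2 - 4) + 4)) = -39*(-5 + (-6 + 4)) = -39*(-5 - 2) = -39*(-7) = 273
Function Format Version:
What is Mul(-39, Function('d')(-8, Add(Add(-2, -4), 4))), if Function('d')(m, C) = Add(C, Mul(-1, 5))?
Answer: 273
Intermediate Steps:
Function('d')(m, C) = Add(-5, C) (Function('d')(m, C) = Add(C, -5) = Add(-5, C))
Mul(-39, Function('d')(-8, Add(Add(-2, -4), 4))) = Mul(-39, Add(-5, Add(Add(-2, -4), 4))) = Mul(-39, Add(-5, Add(-6, 4))) = Mul(-39, Add(-5, -2)) = Mul(-39, -7) = 273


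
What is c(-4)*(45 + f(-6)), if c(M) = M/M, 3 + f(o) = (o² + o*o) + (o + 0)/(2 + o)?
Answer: 231/2 ≈ 115.50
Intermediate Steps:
f(o) = -3 + 2*o² + o/(2 + o) (f(o) = -3 + ((o² + o*o) + (o + 0)/(2 + o)) = -3 + ((o² + o²) + o/(2 + o)) = -3 + (2*o² + o/(2 + o)) = -3 + 2*o² + o/(2 + o))
c(M) = 1
c(-4)*(45 + f(-6)) = 1*(45 + 2*(-3 + (-6)³ - 1*(-6) + 2*(-6)²)/(2 - 6)) = 1*(45 + 2*(-3 - 216 + 6 + 2*36)/(-4)) = 1*(45 + 2*(-¼)*(-3 - 216 + 6 + 72)) = 1*(45 + 2*(-¼)*(-141)) = 1*(45 + 141/2) = 1*(231/2) = 231/2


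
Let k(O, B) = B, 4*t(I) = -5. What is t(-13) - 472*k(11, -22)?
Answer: 41531/4 ≈ 10383.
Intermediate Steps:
t(I) = -5/4 (t(I) = (1/4)*(-5) = -5/4)
t(-13) - 472*k(11, -22) = -5/4 - 472*(-22) = -5/4 + 10384 = 41531/4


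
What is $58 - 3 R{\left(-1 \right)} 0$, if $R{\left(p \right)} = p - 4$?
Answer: $0$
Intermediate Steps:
$R{\left(p \right)} = -4 + p$
$58 - 3 R{\left(-1 \right)} 0 = 58 - 3 \left(-4 - 1\right) 0 = 58 \left(-3\right) \left(-5\right) 0 = 58 \cdot 15 \cdot 0 = 58 \cdot 0 = 0$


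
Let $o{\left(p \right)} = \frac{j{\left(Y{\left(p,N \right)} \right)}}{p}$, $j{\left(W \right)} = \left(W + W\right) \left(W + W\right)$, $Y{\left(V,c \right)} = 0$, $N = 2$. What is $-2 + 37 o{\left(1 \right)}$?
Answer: $-2$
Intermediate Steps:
$j{\left(W \right)} = 4 W^{2}$ ($j{\left(W \right)} = 2 W 2 W = 4 W^{2}$)
$o{\left(p \right)} = 0$ ($o{\left(p \right)} = \frac{4 \cdot 0^{2}}{p} = \frac{4 \cdot 0}{p} = \frac{0}{p} = 0$)
$-2 + 37 o{\left(1 \right)} = -2 + 37 \cdot 0 = -2 + 0 = -2$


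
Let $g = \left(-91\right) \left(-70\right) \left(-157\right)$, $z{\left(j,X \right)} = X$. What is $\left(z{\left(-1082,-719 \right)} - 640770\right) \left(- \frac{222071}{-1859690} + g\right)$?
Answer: $\frac{1193077903314953181}{1859690} \approx 6.4155 \cdot 10^{11}$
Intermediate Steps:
$g = -1000090$ ($g = 6370 \left(-157\right) = -1000090$)
$\left(z{\left(-1082,-719 \right)} - 640770\right) \left(- \frac{222071}{-1859690} + g\right) = \left(-719 - 640770\right) \left(- \frac{222071}{-1859690} - 1000090\right) = - 641489 \left(\left(-222071\right) \left(- \frac{1}{1859690}\right) - 1000090\right) = - 641489 \left(\frac{222071}{1859690} - 1000090\right) = \left(-641489\right) \left(- \frac{1859857150029}{1859690}\right) = \frac{1193077903314953181}{1859690}$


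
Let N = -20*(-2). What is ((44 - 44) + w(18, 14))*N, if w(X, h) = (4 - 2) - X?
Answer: -640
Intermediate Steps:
N = 40
w(X, h) = 2 - X
((44 - 44) + w(18, 14))*N = ((44 - 44) + (2 - 1*18))*40 = (0 + (2 - 18))*40 = (0 - 16)*40 = -16*40 = -640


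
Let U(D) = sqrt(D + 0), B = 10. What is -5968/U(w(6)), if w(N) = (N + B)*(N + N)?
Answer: -746*sqrt(3)/3 ≈ -430.70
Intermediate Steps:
w(N) = 2*N*(10 + N) (w(N) = (N + 10)*(N + N) = (10 + N)*(2*N) = 2*N*(10 + N))
U(D) = sqrt(D)
-5968/U(w(6)) = -5968*sqrt(3)/(6*sqrt(10 + 6)) = -5968*sqrt(3)/24 = -746*sqrt(3)/3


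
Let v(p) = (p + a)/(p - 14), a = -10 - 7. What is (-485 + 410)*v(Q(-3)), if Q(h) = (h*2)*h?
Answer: -75/4 ≈ -18.750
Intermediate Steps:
a = -17
Q(h) = 2*h² (Q(h) = (2*h)*h = 2*h²)
v(p) = (-17 + p)/(-14 + p) (v(p) = (p - 17)/(p - 14) = (-17 + p)/(-14 + p))
(-485 + 410)*v(Q(-3)) = (-485 + 410)*((-17 + 2*(-3)²)/(-14 + 2*(-3)²)) = -75*(-17 + 2*9)/(-14 + 2*9) = -75*(-17 + 18)/(-14 + 18) = -75/4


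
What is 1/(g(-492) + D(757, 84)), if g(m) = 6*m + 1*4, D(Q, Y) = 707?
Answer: -1/2241 ≈ -0.00044623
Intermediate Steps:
g(m) = 4 + 6*m (g(m) = 6*m + 4 = 4 + 6*m)
1/(g(-492) + D(757, 84)) = 1/((4 + 6*(-492)) + 707) = 1/((4 - 2952) + 707) = 1/(-2948 + 707) = 1/(-2241) = -1/2241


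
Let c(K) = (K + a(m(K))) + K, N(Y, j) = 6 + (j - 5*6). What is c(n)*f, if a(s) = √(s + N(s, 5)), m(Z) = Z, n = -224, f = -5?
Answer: 2240 - 45*I*√3 ≈ 2240.0 - 77.942*I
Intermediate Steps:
N(Y, j) = -24 + j (N(Y, j) = 6 + (j - 30) = 6 + (-30 + j) = -24 + j)
a(s) = √(-19 + s) (a(s) = √(s + (-24 + 5)) = √(s - 19) = √(-19 + s))
c(K) = √(-19 + K) + 2*K (c(K) = (K + √(-19 + K)) + K = √(-19 + K) + 2*K)
c(n)*f = (√(-19 - 224) + 2*(-224))*(-5) = (√(-243) - 448)*(-5) = (9*I*√3 - 448)*(-5) = (-448 + 9*I*√3)*(-5) = 2240 - 45*I*√3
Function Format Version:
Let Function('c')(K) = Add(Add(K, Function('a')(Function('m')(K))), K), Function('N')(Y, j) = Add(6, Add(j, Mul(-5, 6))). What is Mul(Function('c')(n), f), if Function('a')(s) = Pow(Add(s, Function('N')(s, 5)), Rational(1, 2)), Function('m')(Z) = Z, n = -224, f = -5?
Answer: Add(2240, Mul(-45, I, Pow(3, Rational(1, 2)))) ≈ Add(2240.0, Mul(-77.942, I))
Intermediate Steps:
Function('N')(Y, j) = Add(-24, j) (Function('N')(Y, j) = Add(6, Add(j, -30)) = Add(6, Add(-30, j)) = Add(-24, j))
Function('a')(s) = Pow(Add(-19, s), Rational(1, 2)) (Function('a')(s) = Pow(Add(s, Add(-24, 5)), Rational(1, 2)) = Pow(Add(s, -19), Rational(1, 2)) = Pow(Add(-19, s), Rational(1, 2)))
Function('c')(K) = Add(Pow(Add(-19, K), Rational(1, 2)), Mul(2, K)) (Function('c')(K) = Add(Add(K, Pow(Add(-19, K), Rational(1, 2))), K) = Add(Pow(Add(-19, K), Rational(1, 2)), Mul(2, K)))
Mul(Function('c')(n), f) = Mul(Add(Pow(Add(-19, -224), Rational(1, 2)), Mul(2, -224)), -5) = Mul(Add(Pow(-243, Rational(1, 2)), -448), -5) = Mul(Add(Mul(9, I, Pow(3, Rational(1, 2))), -448), -5) = Mul(Add(-448, Mul(9, I, Pow(3, Rational(1, 2)))), -5) = Add(2240, Mul(-45, I, Pow(3, Rational(1, 2))))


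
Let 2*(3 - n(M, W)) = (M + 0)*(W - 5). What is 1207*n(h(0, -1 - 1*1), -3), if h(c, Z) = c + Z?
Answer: -6035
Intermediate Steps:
h(c, Z) = Z + c
n(M, W) = 3 - M*(-5 + W)/2 (n(M, W) = 3 - (M + 0)*(W - 5)/2 = 3 - M*(-5 + W)/2)
1207*n(h(0, -1 - 1*1), -3) = 1207*(3 + 5*((-1 - 1*1) + 0)/2 - ½*((-1 - 1*1) + 0)*(-3)) = 1207*(3 + 5*((-1 - 1) + 0)/2 - ½*((-1 - 1) + 0)*(-3)) = 1207*(3 + 5*(-2 + 0)/2 - ½*(-2 + 0)*(-3)) = 1207*(3 + (5/2)*(-2) - ½*(-2)*(-3)) = 1207*(3 - 5 - 3) = 1207*(-5) = -6035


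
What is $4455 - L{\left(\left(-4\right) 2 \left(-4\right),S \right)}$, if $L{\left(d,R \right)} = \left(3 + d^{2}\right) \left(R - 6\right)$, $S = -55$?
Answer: $67102$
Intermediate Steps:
$L{\left(d,R \right)} = \left(-6 + R\right) \left(3 + d^{2}\right)$ ($L{\left(d,R \right)} = \left(3 + d^{2}\right) \left(-6 + R\right) = \left(-6 + R\right) \left(3 + d^{2}\right)$)
$4455 - L{\left(\left(-4\right) 2 \left(-4\right),S \right)} = 4455 - \left(-18 - 6 \left(\left(-4\right) 2 \left(-4\right)\right)^{2} + 3 \left(-55\right) - 55 \left(\left(-4\right) 2 \left(-4\right)\right)^{2}\right) = 4455 - \left(-18 - 6 \left(\left(-8\right) \left(-4\right)\right)^{2} - 165 - 55 \left(\left(-8\right) \left(-4\right)\right)^{2}\right) = 4455 - \left(-18 - 6 \cdot 32^{2} - 165 - 55 \cdot 32^{2}\right) = 4455 - \left(-18 - 6144 - 165 - 56320\right) = 4455 - -62647 = 4455 + 62647 = 67102$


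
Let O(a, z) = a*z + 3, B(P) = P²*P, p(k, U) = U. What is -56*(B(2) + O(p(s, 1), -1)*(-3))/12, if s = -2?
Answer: -28/3 ≈ -9.3333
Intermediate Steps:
B(P) = P³
O(a, z) = 3 + a*z
-56*(B(2) + O(p(s, 1), -1)*(-3))/12 = -56*(2³ + (3 + 1*(-1))*(-3))/12 = -56*(8 + (3 - 1)*(-3))*(1/12) = -56*(8 + 2*(-3))*(1/12) = -56*(8 - 6)*(1/12) = -56*2*(1/12) = -112*1/12 = -28/3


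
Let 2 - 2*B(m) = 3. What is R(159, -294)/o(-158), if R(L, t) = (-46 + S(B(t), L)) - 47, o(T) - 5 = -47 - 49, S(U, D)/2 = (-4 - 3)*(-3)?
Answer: 51/91 ≈ 0.56044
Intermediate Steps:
B(m) = -½ (B(m) = 1 - ½*3 = 1 - 3/2 = -½)
S(U, D) = 42 (S(U, D) = 2*((-4 - 3)*(-3)) = 2*(-7*(-3)) = 2*21 = 42)
o(T) = -91 (o(T) = 5 + (-47 - 49) = 5 - 96 = -91)
R(L, t) = -51 (R(L, t) = (-46 + 42) - 47 = -4 - 47 = -51)
R(159, -294)/o(-158) = -51/(-91) = -51*(-1/91) = 51/91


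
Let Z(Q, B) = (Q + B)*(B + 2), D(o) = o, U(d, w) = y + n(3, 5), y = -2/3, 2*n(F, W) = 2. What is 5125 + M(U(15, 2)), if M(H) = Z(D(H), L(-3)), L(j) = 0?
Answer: 15377/3 ≈ 5125.7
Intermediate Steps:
n(F, W) = 1 (n(F, W) = (½)*2 = 1)
y = -⅔ (y = -2*⅓ = -⅔ ≈ -0.66667)
U(d, w) = ⅓ (U(d, w) = -⅔ + 1 = ⅓)
Z(Q, B) = (2 + B)*(B + Q) (Z(Q, B) = (B + Q)*(2 + B) = (2 + B)*(B + Q))
M(H) = 2*H (M(H) = 0² + 2*0 + 2*H + 0*H = 0 + 0 + 2*H + 0 = 2*H)
5125 + M(U(15, 2)) = 5125 + 2*(⅓) = 5125 + ⅔ = 15377/3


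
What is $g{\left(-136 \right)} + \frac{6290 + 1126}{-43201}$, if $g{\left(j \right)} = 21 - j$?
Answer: $\frac{6775141}{43201} \approx 156.83$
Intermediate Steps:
$g{\left(-136 \right)} + \frac{6290 + 1126}{-43201} = \left(21 - -136\right) + \frac{6290 + 1126}{-43201} = \left(21 + 136\right) + 7416 \left(- \frac{1}{43201}\right) = 157 - \frac{7416}{43201} = \frac{6775141}{43201}$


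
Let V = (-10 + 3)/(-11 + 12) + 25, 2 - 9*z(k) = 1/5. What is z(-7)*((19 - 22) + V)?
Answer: 3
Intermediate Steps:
z(k) = ⅕ (z(k) = 2/9 - 1/(9*5) = 2/9 - ⅑*⅕ = 2/9 - 1/45 = ⅕)
V = 18 (V = -7/1 + 25 = -7*1 + 25 = -7 + 25 = 18)
z(-7)*((19 - 22) + V) = ((19 - 22) + 18)/5 = (-3 + 18)/5 = (⅕)*15 = 3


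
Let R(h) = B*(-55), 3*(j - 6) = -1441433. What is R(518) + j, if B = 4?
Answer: -1442075/3 ≈ -4.8069e+5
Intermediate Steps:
j = -1441415/3 (j = 6 + (⅓)*(-1441433) = 6 - 1441433/3 = -1441415/3 ≈ -4.8047e+5)
R(h) = -220 (R(h) = 4*(-55) = -220)
R(518) + j = -220 - 1441415/3 = -1442075/3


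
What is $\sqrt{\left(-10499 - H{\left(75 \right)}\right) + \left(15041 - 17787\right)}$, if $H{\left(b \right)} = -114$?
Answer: $3 i \sqrt{1459} \approx 114.59 i$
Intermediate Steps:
$\sqrt{\left(-10499 - H{\left(75 \right)}\right) + \left(15041 - 17787\right)} = \sqrt{\left(-10499 - -114\right) + \left(15041 - 17787\right)} = \sqrt{\left(-10499 + 114\right) + \left(15041 - 17787\right)} = \sqrt{-10385 - 2746} = \sqrt{-13131} = 3 i \sqrt{1459}$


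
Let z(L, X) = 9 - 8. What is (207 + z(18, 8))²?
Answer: 43264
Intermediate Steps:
z(L, X) = 1
(207 + z(18, 8))² = (207 + 1)² = 208² = 43264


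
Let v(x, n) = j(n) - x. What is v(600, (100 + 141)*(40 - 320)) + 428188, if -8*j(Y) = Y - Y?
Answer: 427588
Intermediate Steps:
j(Y) = 0 (j(Y) = -(Y - Y)/8 = -1/8*0 = 0)
v(x, n) = -x (v(x, n) = 0 - x = -x)
v(600, (100 + 141)*(40 - 320)) + 428188 = -1*600 + 428188 = -600 + 428188 = 427588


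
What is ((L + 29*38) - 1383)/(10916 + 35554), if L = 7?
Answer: -137/23235 ≈ -0.0058963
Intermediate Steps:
((L + 29*38) - 1383)/(10916 + 35554) = ((7 + 29*38) - 1383)/(10916 + 35554) = ((7 + 1102) - 1383)/46470 = (1109 - 1383)*(1/46470) = -274*1/46470 = -137/23235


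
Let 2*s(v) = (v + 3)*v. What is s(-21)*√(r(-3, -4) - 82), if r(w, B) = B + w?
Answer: 189*I*√89 ≈ 1783.0*I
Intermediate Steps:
s(v) = v*(3 + v)/2 (s(v) = ((v + 3)*v)/2 = ((3 + v)*v)/2 = (v*(3 + v))/2 = v*(3 + v)/2)
s(-21)*√(r(-3, -4) - 82) = ((½)*(-21)*(3 - 21))*√((-4 - 3) - 82) = ((½)*(-21)*(-18))*√(-7 - 82) = 189*√(-89) = 189*(I*√89) = 189*I*√89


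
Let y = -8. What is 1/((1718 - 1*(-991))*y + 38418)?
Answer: 1/16746 ≈ 5.9716e-5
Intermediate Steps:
1/((1718 - 1*(-991))*y + 38418) = 1/((1718 - 1*(-991))*(-8) + 38418) = 1/((1718 + 991)*(-8) + 38418) = 1/(2709*(-8) + 38418) = 1/(-21672 + 38418) = 1/16746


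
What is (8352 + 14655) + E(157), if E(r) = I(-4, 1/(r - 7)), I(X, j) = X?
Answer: 23003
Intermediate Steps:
E(r) = -4
(8352 + 14655) + E(157) = (8352 + 14655) - 4 = 23007 - 4 = 23003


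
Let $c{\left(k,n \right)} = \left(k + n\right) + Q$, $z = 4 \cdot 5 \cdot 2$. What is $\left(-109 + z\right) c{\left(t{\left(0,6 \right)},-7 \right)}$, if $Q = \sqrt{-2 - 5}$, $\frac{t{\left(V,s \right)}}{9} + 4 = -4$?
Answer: $5451 - 69 i \sqrt{7} \approx 5451.0 - 182.56 i$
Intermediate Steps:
$t{\left(V,s \right)} = -72$ ($t{\left(V,s \right)} = -36 + 9 \left(-4\right) = -36 - 36 = -72$)
$Q = i \sqrt{7}$ ($Q = \sqrt{-7} = i \sqrt{7} \approx 2.6458 i$)
$z = 40$ ($z = 20 \cdot 2 = 40$)
$c{\left(k,n \right)} = k + n + i \sqrt{7}$ ($c{\left(k,n \right)} = \left(k + n\right) + i \sqrt{7} = k + n + i \sqrt{7}$)
$\left(-109 + z\right) c{\left(t{\left(0,6 \right)},-7 \right)} = \left(-109 + 40\right) \left(-72 - 7 + i \sqrt{7}\right) = - 69 \left(-79 + i \sqrt{7}\right) = 5451 - 69 i \sqrt{7}$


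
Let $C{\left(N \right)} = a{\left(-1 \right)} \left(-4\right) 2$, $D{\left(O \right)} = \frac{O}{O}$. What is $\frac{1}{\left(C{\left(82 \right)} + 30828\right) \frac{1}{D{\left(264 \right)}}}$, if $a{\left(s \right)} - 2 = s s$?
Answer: $\frac{1}{30804} \approx 3.2463 \cdot 10^{-5}$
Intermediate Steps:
$a{\left(s \right)} = 2 + s^{2}$ ($a{\left(s \right)} = 2 + s s = 2 + s^{2}$)
$D{\left(O \right)} = 1$
$C{\left(N \right)} = -24$ ($C{\left(N \right)} = \left(2 + \left(-1\right)^{2}\right) \left(-4\right) 2 = \left(2 + 1\right) \left(-4\right) 2 = 3 \left(-4\right) 2 = \left(-12\right) 2 = -24$)
$\frac{1}{\left(C{\left(82 \right)} + 30828\right) \frac{1}{D{\left(264 \right)}}} = \frac{1}{\left(-24 + 30828\right) 1^{-1}} = \frac{1}{30804 \cdot 1} = \frac{1}{30804}$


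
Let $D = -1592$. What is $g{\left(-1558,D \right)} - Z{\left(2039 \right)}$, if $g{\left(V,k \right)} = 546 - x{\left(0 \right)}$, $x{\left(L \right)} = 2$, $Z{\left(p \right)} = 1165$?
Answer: $-621$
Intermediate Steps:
$g{\left(V,k \right)} = 544$ ($g{\left(V,k \right)} = 546 - 2 = 544$)
$g{\left(-1558,D \right)} - Z{\left(2039 \right)} = 544 - 1165 = -621$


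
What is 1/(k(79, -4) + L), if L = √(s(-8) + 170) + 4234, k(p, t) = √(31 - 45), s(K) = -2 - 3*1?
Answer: 1/(4234 + √165 + I*√14) ≈ 0.00023547 - 2.07e-7*I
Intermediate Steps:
s(K) = -5 (s(K) = -2 - 3 = -5)
k(p, t) = I*√14 (k(p, t) = √(-14) = I*√14)
L = 4234 + √165 (L = √(-5 + 170) + 4234 = √165 + 4234 = 4234 + √165 ≈ 4246.8)
1/(k(79, -4) + L) = 1/(I*√14 + (4234 + √165)) = 1/(4234 + √165 + I*√14)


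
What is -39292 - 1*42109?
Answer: -81401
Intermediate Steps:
-39292 - 1*42109 = -39292 - 42109 = -81401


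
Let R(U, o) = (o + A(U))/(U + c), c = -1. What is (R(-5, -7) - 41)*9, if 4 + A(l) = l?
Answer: -345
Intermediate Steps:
A(l) = -4 + l
R(U, o) = (-4 + U + o)/(-1 + U) (R(U, o) = (o + (-4 + U))/(U - 1) = (-4 + U + o)/(-1 + U))
(R(-5, -7) - 41)*9 = ((-4 - 5 - 7)/(-1 - 5) - 41)*9 = (-16/(-6) - 41)*9 = (-1/6*(-16) - 41)*9 = (8/3 - 41)*9 = -115/3*9 = -345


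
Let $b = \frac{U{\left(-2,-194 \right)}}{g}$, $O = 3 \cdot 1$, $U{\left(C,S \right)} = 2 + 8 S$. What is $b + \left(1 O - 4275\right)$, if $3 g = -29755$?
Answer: $- \frac{25421742}{5951} \approx -4271.8$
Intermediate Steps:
$g = - \frac{29755}{3}$ ($g = \frac{1}{3} \left(-29755\right) = - \frac{29755}{3} \approx -9918.3$)
$O = 3$
$b = \frac{930}{5951}$ ($b = \frac{2 + 8 \left(-194\right)}{- \frac{29755}{3}} = \left(2 - 1552\right) \left(- \frac{3}{29755}\right) = \left(-1550\right) \left(- \frac{3}{29755}\right) = \frac{930}{5951} \approx 0.15628$)
$b + \left(1 O - 4275\right) = \frac{930}{5951} + \left(1 \cdot 3 - 4275\right) = \frac{930}{5951} + \left(3 - 4275\right) = \frac{930}{5951} - 4272 = - \frac{25421742}{5951}$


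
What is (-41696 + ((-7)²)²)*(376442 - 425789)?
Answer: 1939090365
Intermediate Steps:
(-41696 + ((-7)²)²)*(376442 - 425789) = (-41696 + 49²)*(-49347) = (-41696 + 2401)*(-49347) = -39295*(-49347) = 1939090365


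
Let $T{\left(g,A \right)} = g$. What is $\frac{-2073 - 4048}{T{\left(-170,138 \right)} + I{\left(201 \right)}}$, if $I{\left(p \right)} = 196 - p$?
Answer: $\frac{6121}{175} \approx 34.977$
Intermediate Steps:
$\frac{-2073 - 4048}{T{\left(-170,138 \right)} + I{\left(201 \right)}} = \frac{-2073 - 4048}{-170 + \left(196 - 201\right)} = - \frac{6121}{-170 + \left(196 - 201\right)} = - \frac{6121}{-170 - 5} = - \frac{6121}{-175} = \left(-6121\right) \left(- \frac{1}{175}\right) = \frac{6121}{175}$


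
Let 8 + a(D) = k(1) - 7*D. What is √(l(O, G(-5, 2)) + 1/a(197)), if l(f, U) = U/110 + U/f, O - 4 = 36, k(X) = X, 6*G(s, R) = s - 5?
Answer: I*√406/84 ≈ 0.23987*I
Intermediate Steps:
G(s, R) = -⅚ + s/6 (G(s, R) = (s - 5)/6 = (-5 + s)/6 = -⅚ + s/6)
O = 40 (O = 4 + 36 = 40)
l(f, U) = U/110 + U/f (l(f, U) = U*(1/110) + U/f = U/110 + U/f)
a(D) = -7 - 7*D (a(D) = -8 + (1 - 7*D) = -7 - 7*D)
√(l(O, G(-5, 2)) + 1/a(197)) = √(((-⅚ + (⅙)*(-5))/110 + (-⅚ + (⅙)*(-5))/40) + 1/(-7 - 7*197)) = √(((-⅚ - ⅚)/110 + (-⅚ - ⅚)*(1/40)) + 1/(-7 - 1379)) = √(((1/110)*(-5/3) - 5/3*1/40) + 1/(-1386)) = √((-1/66 - 1/24) - 1/1386) = √(-5/88 - 1/1386) = √(-29/504) = I*√406/84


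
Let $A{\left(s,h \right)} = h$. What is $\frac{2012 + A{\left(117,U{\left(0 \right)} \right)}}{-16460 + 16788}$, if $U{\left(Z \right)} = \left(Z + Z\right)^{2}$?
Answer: $\frac{503}{82} \approx 6.1341$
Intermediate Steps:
$U{\left(Z \right)} = 4 Z^{2}$ ($U{\left(Z \right)} = \left(2 Z\right)^{2} = 4 Z^{2}$)
$\frac{2012 + A{\left(117,U{\left(0 \right)} \right)}}{-16460 + 16788} = \frac{2012 + 4 \cdot 0^{2}}{-16460 + 16788} = \frac{2012 + 4 \cdot 0}{328} = \left(2012 + 0\right) \frac{1}{328} = 2012 \cdot \frac{1}{328} = \frac{503}{82}$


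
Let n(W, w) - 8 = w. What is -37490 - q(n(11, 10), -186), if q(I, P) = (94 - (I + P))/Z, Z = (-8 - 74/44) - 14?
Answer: -19526526/521 ≈ -37479.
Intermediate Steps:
n(W, w) = 8 + w
Z = -521/22 (Z = (-8 - 74*1/44) - 14 = (-8 - 37/22) - 14 = -213/22 - 14 = -521/22 ≈ -23.682)
q(I, P) = -2068/521 + 22*I/521 + 22*P/521 (q(I, P) = (94 - (I + P))/(-521/22) = (94 + (-I - P))*(-22/521) = (94 - I - P)*(-22/521) = -2068/521 + 22*I/521 + 22*P/521)
-37490 - q(n(11, 10), -186) = -37490 - (-2068/521 + 22*(8 + 10)/521 + (22/521)*(-186)) = -37490 - (-2068/521 + (22/521)*18 - 4092/521) = -37490 - (-2068/521 + 396/521 - 4092/521) = -37490 - 1*(-5764/521) = -37490 + 5764/521 = -19526526/521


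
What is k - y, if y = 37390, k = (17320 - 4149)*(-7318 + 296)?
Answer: -92524152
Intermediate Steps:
k = -92486762 (k = 13171*(-7022) = -92486762)
k - y = -92486762 - 1*37390 = -92486762 - 37390 = -92524152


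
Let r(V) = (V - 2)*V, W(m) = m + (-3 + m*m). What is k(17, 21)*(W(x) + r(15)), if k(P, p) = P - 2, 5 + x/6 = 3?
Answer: 4860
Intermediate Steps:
x = -12 (x = -30 + 6*3 = -30 + 18 = -12)
k(P, p) = -2 + P
W(m) = -3 + m + m**2 (W(m) = m + (-3 + m**2) = -3 + m + m**2)
r(V) = V*(-2 + V) (r(V) = (-2 + V)*V = V*(-2 + V))
k(17, 21)*(W(x) + r(15)) = (-2 + 17)*((-3 - 12 + (-12)**2) + 15*(-2 + 15)) = 15*((-3 - 12 + 144) + 15*13) = 15*(129 + 195) = 15*324 = 4860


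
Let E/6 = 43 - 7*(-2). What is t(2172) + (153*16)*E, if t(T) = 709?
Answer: 837925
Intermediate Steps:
E = 342 (E = 6*(43 - 7*(-2)) = 6*(43 - 1*(-14)) = 6*(43 + 14) = 6*57 = 342)
t(2172) + (153*16)*E = 709 + (153*16)*342 = 709 + 2448*342 = 709 + 837216 = 837925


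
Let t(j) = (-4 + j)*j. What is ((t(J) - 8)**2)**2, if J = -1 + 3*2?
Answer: 81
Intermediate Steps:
J = 5 (J = -1 + 6 = 5)
t(j) = j*(-4 + j)
((t(J) - 8)**2)**2 = ((5*(-4 + 5) - 8)**2)**2 = ((5*1 - 8)**2)**2 = ((5 - 8)**2)**2 = ((-3)**2)**2 = 9**2 = 81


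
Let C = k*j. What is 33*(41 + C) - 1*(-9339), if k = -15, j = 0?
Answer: 10692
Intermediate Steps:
C = 0 (C = -15*0 = 0)
33*(41 + C) - 1*(-9339) = 33*(41 + 0) - 1*(-9339) = 33*41 + 9339 = 1353 + 9339 = 10692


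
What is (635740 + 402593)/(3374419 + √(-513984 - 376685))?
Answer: 1167923534509/3795568159410 - 346111*I*√890669/3795568159410 ≈ 0.30771 - 8.6059e-5*I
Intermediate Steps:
(635740 + 402593)/(3374419 + √(-513984 - 376685)) = 1038333/(3374419 + √(-890669)) = 1038333/(3374419 + I*√890669)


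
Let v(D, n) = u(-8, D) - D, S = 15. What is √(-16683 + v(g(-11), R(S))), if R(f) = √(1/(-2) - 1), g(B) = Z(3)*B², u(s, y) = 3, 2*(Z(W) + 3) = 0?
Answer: 21*I*√37 ≈ 127.74*I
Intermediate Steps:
Z(W) = -3 (Z(W) = -3 + (½)*0 = -3 + 0 = -3)
g(B) = -3*B²
R(f) = I*√6/2 (R(f) = √(-½ - 1) = √(-3/2) = I*√6/2)
v(D, n) = 3 - D
√(-16683 + v(g(-11), R(S))) = √(-16683 + (3 - (-3)*(-11)²)) = √(-16683 + (3 - (-3)*121)) = √(-16683 + (3 - 1*(-363))) = √(-16683 + (3 + 363)) = √(-16683 + 366) = √(-16317) = 21*I*√37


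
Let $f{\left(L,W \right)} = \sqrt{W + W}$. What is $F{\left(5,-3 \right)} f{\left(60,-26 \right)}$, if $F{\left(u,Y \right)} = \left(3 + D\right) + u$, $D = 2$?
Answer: $20 i \sqrt{13} \approx 72.111 i$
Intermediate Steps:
$f{\left(L,W \right)} = \sqrt{2} \sqrt{W}$ ($f{\left(L,W \right)} = \sqrt{2 W} = \sqrt{2} \sqrt{W}$)
$F{\left(u,Y \right)} = 5 + u$ ($F{\left(u,Y \right)} = \left(3 + 2\right) + u = 5 + u$)
$F{\left(5,-3 \right)} f{\left(60,-26 \right)} = \left(5 + 5\right) \sqrt{2} \sqrt{-26} = 10 \sqrt{2} i \sqrt{26} = 10 \cdot 2 i \sqrt{13} = 20 i \sqrt{13}$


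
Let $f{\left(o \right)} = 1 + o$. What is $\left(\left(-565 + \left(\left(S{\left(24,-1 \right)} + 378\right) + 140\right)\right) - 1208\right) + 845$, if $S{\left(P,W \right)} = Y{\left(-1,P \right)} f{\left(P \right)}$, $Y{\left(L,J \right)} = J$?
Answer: $190$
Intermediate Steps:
$S{\left(P,W \right)} = P \left(1 + P\right)$
$\left(\left(-565 + \left(\left(S{\left(24,-1 \right)} + 378\right) + 140\right)\right) - 1208\right) + 845 = \left(\left(-565 + \left(\left(24 \left(1 + 24\right) + 378\right) + 140\right)\right) - 1208\right) + 845 = \left(\left(-565 + \left(\left(24 \cdot 25 + 378\right) + 140\right)\right) - 1208\right) + 845 = \left(\left(-565 + \left(\left(600 + 378\right) + 140\right)\right) - 1208\right) + 845 = \left(\left(-565 + \left(978 + 140\right)\right) - 1208\right) + 845 = \left(\left(-565 + 1118\right) - 1208\right) + 845 = \left(553 - 1208\right) + 845 = -655 + 845 = 190$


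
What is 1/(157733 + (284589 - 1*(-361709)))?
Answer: 1/804031 ≈ 1.2437e-6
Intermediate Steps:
1/(157733 + (284589 - 1*(-361709))) = 1/(157733 + (284589 + 361709)) = 1/(157733 + 646298) = 1/804031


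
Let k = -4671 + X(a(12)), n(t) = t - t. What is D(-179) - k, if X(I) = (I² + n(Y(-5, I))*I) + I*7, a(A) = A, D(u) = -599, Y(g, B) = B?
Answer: 3844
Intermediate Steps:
n(t) = 0
X(I) = I² + 7*I (X(I) = (I² + 0*I) + I*7 = (I² + 0) + 7*I = I² + 7*I)
k = -4443 (k = -4671 + 12*(7 + 12) = -4671 + 12*19 = -4671 + 228 = -4443)
D(-179) - k = -599 - 1*(-4443) = -599 + 4443 = 3844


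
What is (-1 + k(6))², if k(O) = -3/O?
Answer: 9/4 ≈ 2.2500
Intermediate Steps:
(-1 + k(6))² = (-1 - 3/6)² = (-1 - 3*⅙)² = (-1 - ½)² = (-3/2)² = 9/4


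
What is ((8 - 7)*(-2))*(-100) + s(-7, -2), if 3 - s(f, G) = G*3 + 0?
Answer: 209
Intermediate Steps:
s(f, G) = 3 - 3*G (s(f, G) = 3 - (G*3 + 0) = 3 - (3*G + 0) = 3 - 3*G)
((8 - 7)*(-2))*(-100) + s(-7, -2) = ((8 - 7)*(-2))*(-100) + (3 - 3*(-2)) = (1*(-2))*(-100) + (3 + 6) = -2*(-100) + 9 = 200 + 9 = 209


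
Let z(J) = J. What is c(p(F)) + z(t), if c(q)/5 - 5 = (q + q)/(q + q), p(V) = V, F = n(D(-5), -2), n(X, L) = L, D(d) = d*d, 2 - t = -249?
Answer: 281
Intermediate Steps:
t = 251 (t = 2 - 1*(-249) = 2 + 249 = 251)
D(d) = d²
F = -2
c(q) = 30 (c(q) = 25 + 5*((q + q)/(q + q)) = 25 + 5*((2*q)/((2*q))) = 25 + 5*((2*q)*(1/(2*q))) = 25 + 5*1 = 25 + 5 = 30)
c(p(F)) + z(t) = 30 + 251 = 281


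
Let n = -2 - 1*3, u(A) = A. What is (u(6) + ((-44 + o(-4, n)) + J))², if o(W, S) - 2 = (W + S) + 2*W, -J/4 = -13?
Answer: 1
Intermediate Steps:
J = 52 (J = -4*(-13) = 52)
n = -5 (n = -2 - 3 = -5)
o(W, S) = 2 + S + 3*W (o(W, S) = 2 + ((W + S) + 2*W) = 2 + ((S + W) + 2*W) = 2 + (S + 3*W) = 2 + S + 3*W)
(u(6) + ((-44 + o(-4, n)) + J))² = (6 + ((-44 + (2 - 5 + 3*(-4))) + 52))² = (6 + ((-44 + (2 - 5 - 12)) + 52))² = (6 + ((-44 - 15) + 52))² = (6 + (-59 + 52))² = (6 - 7)² = (-1)² = 1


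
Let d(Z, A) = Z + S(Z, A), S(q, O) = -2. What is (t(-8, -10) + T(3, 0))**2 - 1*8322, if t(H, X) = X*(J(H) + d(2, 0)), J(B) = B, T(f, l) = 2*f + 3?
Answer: -401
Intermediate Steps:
T(f, l) = 3 + 2*f
d(Z, A) = -2 + Z (d(Z, A) = Z - 2 = -2 + Z)
t(H, X) = H*X (t(H, X) = X*(H + (-2 + 2)) = X*(H + 0) = X*H = H*X)
(t(-8, -10) + T(3, 0))**2 - 1*8322 = (-8*(-10) + (3 + 2*3))**2 - 1*8322 = (80 + (3 + 6))**2 - 8322 = (80 + 9)**2 - 8322 = 89**2 - 8322 = 7921 - 8322 = -401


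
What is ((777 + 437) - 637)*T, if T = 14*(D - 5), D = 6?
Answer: 8078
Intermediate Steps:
T = 14 (T = 14*(6 - 5) = 14*1 = 14)
((777 + 437) - 637)*T = ((777 + 437) - 637)*14 = (1214 - 637)*14 = 577*14 = 8078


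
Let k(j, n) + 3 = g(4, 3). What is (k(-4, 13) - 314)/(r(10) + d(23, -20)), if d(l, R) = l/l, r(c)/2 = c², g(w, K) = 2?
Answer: -105/67 ≈ -1.5672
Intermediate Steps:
r(c) = 2*c²
d(l, R) = 1
k(j, n) = -1 (k(j, n) = -3 + 2 = -1)
(k(-4, 13) - 314)/(r(10) + d(23, -20)) = (-1 - 314)/(2*10² + 1) = -315/(2*100 + 1) = -315/(200 + 1) = -315/201 = -315*1/201 = -105/67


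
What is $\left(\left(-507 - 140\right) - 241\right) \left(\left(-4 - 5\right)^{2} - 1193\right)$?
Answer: $987456$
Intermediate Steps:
$\left(\left(-507 - 140\right) - 241\right) \left(\left(-4 - 5\right)^{2} - 1193\right) = \left(-647 - 241\right) \left(\left(-9\right)^{2} - 1193\right) = - 888 \left(81 - 1193\right) = \left(-888\right) \left(-1112\right) = 987456$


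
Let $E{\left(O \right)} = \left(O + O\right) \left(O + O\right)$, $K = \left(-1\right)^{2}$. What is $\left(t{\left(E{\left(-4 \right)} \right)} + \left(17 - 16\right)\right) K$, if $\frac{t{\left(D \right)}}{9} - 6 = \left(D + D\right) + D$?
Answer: $1783$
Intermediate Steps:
$K = 1$
$E{\left(O \right)} = 4 O^{2}$ ($E{\left(O \right)} = 2 O 2 O = 4 O^{2}$)
$t{\left(D \right)} = 54 + 27 D$ ($t{\left(D \right)} = 54 + 9 \left(\left(D + D\right) + D\right) = 54 + 9 \left(2 D + D\right) = 54 + 9 \cdot 3 D = 54 + 27 D$)
$\left(t{\left(E{\left(-4 \right)} \right)} + \left(17 - 16\right)\right) K = \left(\left(54 + 27 \cdot 4 \left(-4\right)^{2}\right) + \left(17 - 16\right)\right) 1 = \left(\left(54 + 27 \cdot 4 \cdot 16\right) + 1\right) 1 = \left(\left(54 + 27 \cdot 64\right) + 1\right) 1 = \left(\left(54 + 1728\right) + 1\right) 1 = \left(1782 + 1\right) 1 = 1783 \cdot 1 = 1783$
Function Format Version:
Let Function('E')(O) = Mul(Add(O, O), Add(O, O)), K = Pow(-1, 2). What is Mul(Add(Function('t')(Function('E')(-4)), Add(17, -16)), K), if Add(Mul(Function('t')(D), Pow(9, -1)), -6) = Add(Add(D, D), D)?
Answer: 1783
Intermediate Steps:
K = 1
Function('E')(O) = Mul(4, Pow(O, 2)) (Function('E')(O) = Mul(Mul(2, O), Mul(2, O)) = Mul(4, Pow(O, 2)))
Function('t')(D) = Add(54, Mul(27, D)) (Function('t')(D) = Add(54, Mul(9, Add(Add(D, D), D))) = Add(54, Mul(9, Add(Mul(2, D), D))) = Add(54, Mul(9, Mul(3, D))) = Add(54, Mul(27, D)))
Mul(Add(Function('t')(Function('E')(-4)), Add(17, -16)), K) = Mul(Add(Add(54, Mul(27, Mul(4, Pow(-4, 2)))), Add(17, -16)), 1) = Mul(Add(Add(54, Mul(27, Mul(4, 16))), 1), 1) = Mul(Add(Add(54, Mul(27, 64)), 1), 1) = Mul(Add(Add(54, 1728), 1), 1) = Mul(Add(1782, 1), 1) = Mul(1783, 1) = 1783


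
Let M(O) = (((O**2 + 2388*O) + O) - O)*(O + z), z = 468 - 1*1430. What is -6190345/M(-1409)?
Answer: -6190345/3270583481 ≈ -0.0018927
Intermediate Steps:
z = -962 (z = 468 - 1430 = -962)
M(O) = (-962 + O)*(O**2 + 2388*O) (M(O) = (((O**2 + 2388*O) + O) - O)*(O - 962) = ((O**2 + 2389*O) - O)*(-962 + O) = (O**2 + 2388*O)*(-962 + O) = (-962 + O)*(O**2 + 2388*O))
-6190345/M(-1409) = -6190345*(-1/(1409*(-2297256 + (-1409)**2 + 1426*(-1409)))) = -6190345*(-1/(1409*(-2297256 + 1985281 - 2009234))) = -6190345/((-1409*(-2321209))) = -6190345/3270583481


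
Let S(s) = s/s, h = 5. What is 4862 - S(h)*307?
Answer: 4555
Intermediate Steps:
S(s) = 1
4862 - S(h)*307 = 4862 - 307 = 4555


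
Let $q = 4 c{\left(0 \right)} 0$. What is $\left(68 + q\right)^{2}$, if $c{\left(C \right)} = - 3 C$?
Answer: $4624$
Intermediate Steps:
$q = 0$ ($q = 4 \left(\left(-3\right) 0\right) 0 = 4 \cdot 0 \cdot 0 = 0 \cdot 0 = 0$)
$\left(68 + q\right)^{2} = \left(68 + 0\right)^{2} = 68^{2} = 4624$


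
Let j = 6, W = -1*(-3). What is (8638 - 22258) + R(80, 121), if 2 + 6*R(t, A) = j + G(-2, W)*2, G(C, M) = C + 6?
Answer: -13618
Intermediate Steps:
W = 3
G(C, M) = 6 + C
R(t, A) = 2 (R(t, A) = -⅓ + (6 + (6 - 2)*2)/6 = -⅓ + (6 + 4*2)/6 = -⅓ + (6 + 8)/6 = -⅓ + (⅙)*14 = -⅓ + 7/3 = 2)
(8638 - 22258) + R(80, 121) = (8638 - 22258) + 2 = -13620 + 2 = -13618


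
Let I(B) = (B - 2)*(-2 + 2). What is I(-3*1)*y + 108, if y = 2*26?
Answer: 108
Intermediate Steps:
I(B) = 0 (I(B) = (-2 + B)*0 = 0)
y = 52
I(-3*1)*y + 108 = 0*52 + 108 = 0 + 108 = 108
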